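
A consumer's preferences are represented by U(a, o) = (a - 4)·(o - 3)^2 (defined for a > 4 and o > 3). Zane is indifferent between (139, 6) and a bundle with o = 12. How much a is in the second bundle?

a = 19

U(139, 6) = 1215.
Set U(a, 12) = 1215 and solve.
With o = 12: (12 − 3)^2 = 81, so (a − 4) = 1215/81 = 15.
So a = 4 + 15 = 19.
Check: U(19, 12) = 1215.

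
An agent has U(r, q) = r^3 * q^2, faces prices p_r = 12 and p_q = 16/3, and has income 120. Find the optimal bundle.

r* = 6, q* = 9

MU_r = 3·r^2·q^2 and MU_q = 2·r^3·q.
MRS = MU_r/MU_q = (3/2)·q/r.
Tangency: set MRS = p_r/p_q = 12/(16/3) = 2.25.
So (3/2)·q/r = 2.25, i.e. q = 1.5·r.
Substitute into the budget 12·r + (16/3)·q = 120: 20·r = 120, so r* = 6.
Then q* = 1.5·6 = 9.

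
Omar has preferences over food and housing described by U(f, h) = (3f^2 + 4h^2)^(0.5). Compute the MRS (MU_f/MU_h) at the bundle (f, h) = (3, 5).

For CES with ρ = 2, MRS = (3/4)·(h/f)^(-1).
At (3, 5): MRS = 0.45.
So at (3, 5) the consumer would give up 0.45 units of h for one more unit of f.

MRS = 0.45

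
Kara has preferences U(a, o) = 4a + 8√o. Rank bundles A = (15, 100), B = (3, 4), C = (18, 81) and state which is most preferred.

Bundle C

Evaluate utility at each bundle:
U(A) = 140.000.
U(B) = 28.000.
U(C) = 144.000.
Highest utility is C, so C ≻ A ≻ B.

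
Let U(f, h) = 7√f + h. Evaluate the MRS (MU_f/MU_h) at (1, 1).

MU_f = 7/(2√f), MU_h = 1.
MRS = 7/(2√f) ÷ 1.
At (1, 1): MRS = 3.5.
That is, one extra unit of f is worth 3.5 units of h at the margin.

MRS = 3.5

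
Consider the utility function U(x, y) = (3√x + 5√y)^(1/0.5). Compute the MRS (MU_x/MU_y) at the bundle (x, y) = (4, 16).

For CES with ρ = 0.5, MRS = (3/5)·√(y/x).
At (4, 16): MRS = 1.2.
That is, one extra unit of x is worth 1.2 units of y at the margin.

MRS = 1.2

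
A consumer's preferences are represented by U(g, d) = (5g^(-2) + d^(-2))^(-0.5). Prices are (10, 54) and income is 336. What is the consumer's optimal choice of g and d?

For CES with ρ = -2, MRS = (5/1)·(d/g)^3.
Tangency: set MRS = p_g/p_d = 10/54 = 5/27.
So (d/g)^3 = 1/27; taking the cube root, d/g = 1/3, i.e. d = (1/3)·g.
Substitute into the budget 10·g + 54·d = 336: 28·g = 336, so g* = 12 and d* = (1/3)·12 = 4.

g* = 12, d* = 4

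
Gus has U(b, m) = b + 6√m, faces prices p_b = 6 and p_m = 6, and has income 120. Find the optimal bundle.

b* = 11, m* = 9

MU_b = 1, MU_m = 6/(2√m).
MRS = 1 ÷ (6/(2√m)).
Tangency: set MRS = p_b/p_m = 6/6 = 1.
MRS depends only on m: (1/3)·√m = 1 ⇒ √m = 1/(1/3) = 3 ⇒ m* = 9.
From the budget, 6·b = 120 − 6·9 = 66, so b* = 11.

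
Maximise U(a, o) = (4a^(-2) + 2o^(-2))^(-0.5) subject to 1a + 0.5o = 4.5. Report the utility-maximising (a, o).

a* = 3, o* = 3

For CES with ρ = -2, MRS = (4/2)·(o/a)^3.
Tangency: set MRS = p_a/p_o = 1/0.5 = 2.
So (o/a)^3 = 1; taking the cube root, o/a = 1, i.e. o = a.
Substitute into the budget 1·a + 0.5·o = 4.5: 1.5·a = 4.5, so a* = 3 and o* = 3.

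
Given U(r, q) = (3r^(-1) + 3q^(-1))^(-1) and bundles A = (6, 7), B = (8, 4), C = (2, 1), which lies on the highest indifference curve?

Bundle A

Evaluate utility at each bundle:
U(A) = 1.077.
U(B) = 0.889.
U(C) = 0.222.
Highest utility is A, so A ≻ B ≻ C.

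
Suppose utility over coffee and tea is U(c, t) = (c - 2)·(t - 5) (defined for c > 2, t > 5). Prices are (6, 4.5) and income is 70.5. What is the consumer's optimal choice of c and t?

MU_c = (t−5), MU_t = (c−2).
MRS = (t−5)/(c−2).
Tangency: set MRS = p_c/p_t = 6/4.5 = 4/3.
So (t − 5)/(c − 2) = 4/3, i.e. (t − 5) = (4/3)·(c − 2).
Rewrite the budget in excess-of-subsistence terms: 6·(c − 2) + 4.5·(t − 5) = 70.5 − 6·2 − 4.5·5 = 36.
Substituting, 12·(c − 2) = 36, so c − 2 = 3 and c* = 5.
Then t − 5 = (4/3)·3 = 4, so t* = 9.

c* = 5, t* = 9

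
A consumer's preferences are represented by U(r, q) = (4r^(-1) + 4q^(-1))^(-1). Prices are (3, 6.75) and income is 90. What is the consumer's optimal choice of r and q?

For CES with ρ = -1, MRS = (q/r)^2.
Tangency: set MRS = p_r/p_q = 3/6.75 = 4/9.
So (q/r)^2 = 4/9; taking the square root, q/r = 2/3, i.e. q = (2/3)·r.
Substitute into the budget 3·r + 6.75·q = 90: 7.5·r = 90, so r* = 12 and q* = (2/3)·12 = 8.

r* = 12, q* = 8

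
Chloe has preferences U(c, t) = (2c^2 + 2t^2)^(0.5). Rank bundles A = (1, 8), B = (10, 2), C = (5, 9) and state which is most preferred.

Evaluate utility at each bundle:
U(A) = 11.402.
U(B) = 14.422.
U(C) = 14.560.
Highest utility is C, so C ≻ B ≻ A.

Bundle C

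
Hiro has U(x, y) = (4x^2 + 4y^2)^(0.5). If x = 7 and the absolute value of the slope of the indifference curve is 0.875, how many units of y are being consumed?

y = 8

For CES with ρ = 2, MRS = (y/x)^(-1).
Setting (y/7)^(-1) = 0.875 gives y/7 = 8/7 and y = 8.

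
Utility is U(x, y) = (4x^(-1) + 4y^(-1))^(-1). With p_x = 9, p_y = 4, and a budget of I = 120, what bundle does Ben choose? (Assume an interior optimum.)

For CES with ρ = -1, MRS = (y/x)^2.
Tangency: set MRS = p_x/p_y = 9/4 = 2.25.
So (y/x)^2 = 2.25; taking the square root, y/x = 1.5, i.e. y = 1.5·x.
Substitute into the budget 9·x + 4·y = 120: 15·x = 120, so x* = 8 and y* = 1.5·8 = 12.

x* = 8, y* = 12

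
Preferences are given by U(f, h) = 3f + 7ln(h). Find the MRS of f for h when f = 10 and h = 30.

MU_f = 3, MU_h = 7/h.
MRS = 3 ÷ (7/h).
At (10, 30): MRS = 90/7.
The indifference curve has slope −90/7 at this bundle.

MRS = 90/7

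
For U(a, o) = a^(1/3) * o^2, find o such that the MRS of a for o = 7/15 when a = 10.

o = 28

MU_a = 1/3·a^(-2/3)·o^2 and MU_o = 2·a^(1/3)·o.
MRS = MU_a/MU_o = (1/6)·o/a.
Substitute a = 10: MRS = o/60. Setting o/60 = 7/15 gives o = (7/15)·60 = 28.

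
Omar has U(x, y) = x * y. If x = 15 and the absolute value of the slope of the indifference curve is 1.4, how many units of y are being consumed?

y = 21

MU_x = y and MU_y = x.
MRS = MU_x/MU_y = y/x.
Substitute x = 15: MRS = y/15. Setting y/15 = 1.4 gives y = 1.4·15 = 21.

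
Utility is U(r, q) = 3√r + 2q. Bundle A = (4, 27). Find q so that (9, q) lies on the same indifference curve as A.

U(4, 27) = 60.
Set U(9, q) = 60 and solve.
With r = 9: √9 = 3, so 2q = 60 − 3·3 = 51 and q = 25.5.
Check: U(9, 25.5) = 60.

q = 25.5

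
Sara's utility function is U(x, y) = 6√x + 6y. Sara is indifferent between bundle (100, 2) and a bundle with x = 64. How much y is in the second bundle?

U(100, 2) = 72.
Set U(64, y) = 72 and solve.
With x = 64: √64 = 8, so 6y = 72 − 6·8 = 24 and y = 4.
Check: U(64, 4) = 72.

y = 4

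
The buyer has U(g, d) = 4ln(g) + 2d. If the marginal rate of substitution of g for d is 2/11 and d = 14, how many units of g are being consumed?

MU_g = 4/g, MU_d = 2.
MRS = 4/g ÷ 2.
MRS depends only on g: 2/g = 2/11 ⇒ g = 2/(2/11) = 11.

g = 11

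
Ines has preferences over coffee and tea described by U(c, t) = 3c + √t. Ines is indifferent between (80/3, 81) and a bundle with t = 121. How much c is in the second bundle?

c = 26

U(80/3, 81) = 89.
Set U(c, 121) = 89 and solve.
With t = 121: √121 = 11, so 3c = 89 − 11 = 78 and c = 26.
Check: U(26, 121) = 89.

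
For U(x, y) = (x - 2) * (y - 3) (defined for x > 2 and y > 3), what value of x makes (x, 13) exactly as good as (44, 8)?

x = 23

U(44, 8) = 210.
Set U(x, 13) = 210 and solve.
With y = 13: (13 − 3) = 10, so (x − 2) = 210/10 = 21.
So x = 2 + 21 = 23.
Check: U(23, 13) = 210.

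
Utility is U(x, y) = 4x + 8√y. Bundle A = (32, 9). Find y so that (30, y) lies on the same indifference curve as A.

y = 16

U(32, 9) = 152.
Set U(30, y) = 152 and solve.
With x = 30: 8√y = 152 − 4·30 = 32, so √y = 4 and y = 16.
Check: U(30, 16) = 152.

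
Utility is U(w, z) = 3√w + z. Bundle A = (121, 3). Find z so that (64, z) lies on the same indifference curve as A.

U(121, 3) = 36.
Set U(64, z) = 36 and solve.
With w = 64: √64 = 8, so z = 36 − 3·8 = 12.
Check: U(64, 12) = 36.

z = 12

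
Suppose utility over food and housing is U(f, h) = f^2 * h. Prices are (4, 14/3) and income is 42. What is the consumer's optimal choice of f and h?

f* = 7, h* = 3

MU_f = 2·f·h and MU_h = f^2.
MRS = MU_f/MU_h = (2/1)·h/f.
Tangency: set MRS = p_f/p_h = 4/(14/3) = 6/7.
So (2/1)·h/f = 6/7, i.e. h = (3/7)·f.
Substitute into the budget 4·f + (14/3)·h = 42: 6·f = 42, so f* = 7.
Then h* = (3/7)·7 = 3.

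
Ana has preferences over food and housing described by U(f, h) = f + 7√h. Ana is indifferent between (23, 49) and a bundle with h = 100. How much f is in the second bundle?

U(23, 49) = 72.
Set U(f, 100) = 72 and solve.
With h = 100: √100 = 10, so f = 72 − 7·10 = 2.
Check: U(2, 100) = 72.

f = 2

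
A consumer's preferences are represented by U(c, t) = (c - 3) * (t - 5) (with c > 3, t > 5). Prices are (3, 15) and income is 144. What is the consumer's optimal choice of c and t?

c* = 13, t* = 7

MU_c = (t−5), MU_t = (c−3).
MRS = (t−5)/(c−3).
Tangency: set MRS = p_c/p_t = 3/15 = 0.2.
So (t − 5)/(c − 3) = 0.2, i.e. (t − 5) = 0.2·(c − 3).
Rewrite the budget in excess-of-subsistence terms: 3·(c − 3) + 15·(t − 5) = 144 − 3·3 − 15·5 = 60.
Substituting, 6·(c − 3) = 60, so c − 3 = 10 and c* = 13.
Then t − 5 = 0.2·10 = 2, so t* = 7.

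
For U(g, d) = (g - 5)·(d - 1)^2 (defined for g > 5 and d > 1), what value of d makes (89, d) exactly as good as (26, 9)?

d = 5

U(26, 9) = 1344.
Set U(89, d) = 1344 and solve.
With g = 89: (89 − 5) = 84, so (d − 1)^2 = 1344/84 = 16.
Taking the square root (with d > 1): d − 1 = 4, so d = 5.
Check: U(89, 5) = 1344.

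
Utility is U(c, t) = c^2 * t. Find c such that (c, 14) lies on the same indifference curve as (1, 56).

U(1, 56) = 56.
Set U(c, 14) = 56 and solve.
With t = 14: c^2 = 56/14 = 4; taking the square root, c = 2.
Check: U(2, 14) = 56.

c = 2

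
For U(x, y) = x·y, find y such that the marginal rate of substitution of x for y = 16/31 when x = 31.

MU_x = y and MU_y = x.
MRS = MU_x/MU_y = y/x.
Substitute x = 31: MRS = y/31. Setting y/31 = 16/31 gives y = (16/31)·31 = 16.

y = 16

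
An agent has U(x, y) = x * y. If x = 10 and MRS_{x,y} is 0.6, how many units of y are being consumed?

MU_x = y and MU_y = x.
MRS = MU_x/MU_y = y/x.
Substitute x = 10: MRS = y/10. Setting y/10 = 0.6 gives y = 0.6·10 = 6.

y = 6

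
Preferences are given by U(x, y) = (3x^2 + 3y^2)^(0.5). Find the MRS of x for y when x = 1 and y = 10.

For CES with ρ = 2, MRS = (y/x)^(-1).
At (1, 10): MRS = 0.1.
So at (1, 10) the consumer would give up 0.1 units of y for one more unit of x.

MRS = 0.1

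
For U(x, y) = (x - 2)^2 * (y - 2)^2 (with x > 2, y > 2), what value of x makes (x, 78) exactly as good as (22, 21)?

x = 7

U(22, 21) = 144400.
Set U(x, 78) = 144400 and solve.
With y = 78: (78 − 2)^2 = 5776, so (x − 2)^2 = 144400/5776 = 25.
Taking the square root (with x > 2): x − 2 = 5, so x = 7.
Check: U(7, 78) = 144400.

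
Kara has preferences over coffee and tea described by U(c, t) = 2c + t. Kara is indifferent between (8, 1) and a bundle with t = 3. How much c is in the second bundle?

U(8, 1) = 17.
Set U(c, 3) = 17 and solve.
2c + 3 = 17 ⇒ 2c = 14 ⇒ c = 7.
Check: U(7, 3) = 17.

c = 7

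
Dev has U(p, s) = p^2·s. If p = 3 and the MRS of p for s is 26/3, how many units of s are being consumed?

MU_p = 2·p·s and MU_s = p^2.
MRS = MU_p/MU_s = (2/1)·s/p.
Substitute p = 3: MRS = s/1.5. Setting s/1.5 = 26/3 gives s = (26/3)·1.5 = 13.

s = 13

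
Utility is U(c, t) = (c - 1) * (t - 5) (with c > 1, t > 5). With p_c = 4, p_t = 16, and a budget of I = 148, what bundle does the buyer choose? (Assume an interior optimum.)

c* = 9, t* = 7

MU_c = (t−5), MU_t = (c−1).
MRS = (t−5)/(c−1).
Tangency: set MRS = p_c/p_t = 4/16 = 0.25.
So (t − 5)/(c − 1) = 0.25, i.e. (t − 5) = 0.25·(c − 1).
Rewrite the budget in excess-of-subsistence terms: 4·(c − 1) + 16·(t − 5) = 148 − 4·1 − 16·5 = 64.
Substituting, 8·(c − 1) = 64, so c − 1 = 8 and c* = 9.
Then t − 5 = 0.25·8 = 2, so t* = 7.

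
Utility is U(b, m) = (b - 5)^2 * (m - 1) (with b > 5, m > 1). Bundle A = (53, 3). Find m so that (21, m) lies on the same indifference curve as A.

U(53, 3) = 4608.
Set U(21, m) = 4608 and solve.
With b = 21: (21 − 5)^2 = 256, so (m − 1) = 4608/256 = 18.
So m = 1 + 18 = 19.
Check: U(21, 19) = 4608.

m = 19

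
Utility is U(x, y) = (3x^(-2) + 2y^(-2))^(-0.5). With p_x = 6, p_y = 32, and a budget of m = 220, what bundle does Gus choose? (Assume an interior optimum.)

x* = 10, y* = 5

For CES with ρ = -2, MRS = (3/2)·(y/x)^3.
Tangency: set MRS = p_x/p_y = 6/32 = 3/16.
So (y/x)^3 = 0.125; taking the cube root, y/x = 0.5, i.e. y = 0.5·x.
Substitute into the budget 6·x + 32·y = 220: 22·x = 220, so x* = 10 and y* = 0.5·10 = 5.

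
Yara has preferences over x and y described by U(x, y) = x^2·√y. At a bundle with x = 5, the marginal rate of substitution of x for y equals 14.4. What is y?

y = 18

MU_x = 2·x·√y and MU_y = 0.5·x^2·y^(-0.5).
MRS = MU_x/MU_y = (4)·y/x.
Substitute x = 5: MRS = y/1.25. Setting y/1.25 = 14.4 gives y = 14.4·1.25 = 18.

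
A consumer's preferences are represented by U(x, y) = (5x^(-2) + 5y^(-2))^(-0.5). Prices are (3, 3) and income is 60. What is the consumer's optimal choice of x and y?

x* = 10, y* = 10

For CES with ρ = -2, MRS = (y/x)^3.
Tangency: set MRS = p_x/p_y = 3/3 = 1.
So (y/x)^3 = 1; taking the cube root, y/x = 1, i.e. y = x.
Substitute into the budget 3·x + 3·y = 60: 6·x = 60, so x* = 10 and y* = 10.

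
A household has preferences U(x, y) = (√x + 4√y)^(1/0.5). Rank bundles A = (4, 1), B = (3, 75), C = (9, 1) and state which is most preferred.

Evaluate utility at each bundle:
U(A) = 36.000.
U(B) = 1323.000.
U(C) = 49.000.
Highest utility is B, so B ≻ C ≻ A.

Bundle B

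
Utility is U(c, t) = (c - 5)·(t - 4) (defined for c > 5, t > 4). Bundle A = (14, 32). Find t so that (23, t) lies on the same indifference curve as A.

U(14, 32) = 252.
Set U(23, t) = 252 and solve.
With c = 23: (23 − 5) = 18, so (t − 4) = 252/18 = 14.
So t = 4 + 14 = 18.
Check: U(23, 18) = 252.

t = 18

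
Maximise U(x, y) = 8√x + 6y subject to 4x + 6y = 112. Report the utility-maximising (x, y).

x* = 1, y* = 18

MU_x = 8/(2√x), MU_y = 6.
MRS = 8/(2√x) ÷ 6.
Tangency: set MRS = p_x/p_y = 4/6 = 2/3.
MRS depends only on x: (2/3)/√x = 2/3 ⇒ √x = (2/3)/(2/3) = 1 ⇒ x* = 1.
From the budget, 6·y = 112 − 4·1 = 108, so y* = 18.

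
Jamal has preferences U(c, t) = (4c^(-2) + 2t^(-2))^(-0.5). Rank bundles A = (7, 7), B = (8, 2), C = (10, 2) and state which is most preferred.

Evaluate utility at each bundle:
U(A) = 2.858.
U(B) = 1.333.
U(C) = 1.361.
Highest utility is A, so A ≻ C ≻ B.

Bundle A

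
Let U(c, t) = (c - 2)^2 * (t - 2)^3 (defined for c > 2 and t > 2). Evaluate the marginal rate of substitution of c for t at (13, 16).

MRS = 28/33

MU_c = 2·(c−2)·(t−2)^3, MU_t = 3·(c−2)^2·(t−2)^2.
MRS = (2/3)·(t−2)/(c−2).
At (13, 16): MRS = 28/33.
So at (13, 16) the consumer would give up 28/33 units of t for one more unit of c.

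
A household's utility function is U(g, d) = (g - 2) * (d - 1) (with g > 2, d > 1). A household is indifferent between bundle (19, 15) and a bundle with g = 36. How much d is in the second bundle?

U(19, 15) = 238.
Set U(36, d) = 238 and solve.
With g = 36: (36 − 2) = 34, so (d − 1) = 238/34 = 7.
So d = 1 + 7 = 8.
Check: U(36, 8) = 238.

d = 8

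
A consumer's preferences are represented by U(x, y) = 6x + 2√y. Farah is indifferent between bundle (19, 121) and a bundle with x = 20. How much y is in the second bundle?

y = 64

U(19, 121) = 136.
Set U(20, y) = 136 and solve.
With x = 20: 2√y = 136 − 6·20 = 16, so √y = 8 and y = 64.
Check: U(20, 64) = 136.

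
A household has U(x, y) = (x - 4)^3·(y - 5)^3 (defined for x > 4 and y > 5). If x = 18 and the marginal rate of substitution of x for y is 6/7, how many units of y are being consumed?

y = 17

MU_x = 3·(x−4)^2·(y−5)^3, MU_y = 3·(x−4)^3·(y−5)^2.
MRS = (y−5)/(x−4).
Substitute x = 18: MRS = (y − 5)/14. Setting this equal to 6/7 gives y − 5 = (6/7)·14 = 12, so y = 17.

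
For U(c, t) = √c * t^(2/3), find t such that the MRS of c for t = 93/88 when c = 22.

t = 31

MU_c = 0.5·c^(-0.5)·t^(2/3) and MU_t = 2/3·√c·t^(-1/3).
MRS = MU_c/MU_t = (0.75)·t/c.
Substitute c = 22: MRS = t/(88/3). Setting t/(88/3) = 93/88 gives t = (93/88)·(88/3) = 31.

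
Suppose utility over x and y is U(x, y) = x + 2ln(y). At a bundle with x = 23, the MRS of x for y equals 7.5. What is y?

MU_x = 1, MU_y = 2/y.
MRS = 1 ÷ (2/y).
MRS depends only on y: 0.5·y = 7.5 ⇒ y = 7.5/0.5 = 15.

y = 15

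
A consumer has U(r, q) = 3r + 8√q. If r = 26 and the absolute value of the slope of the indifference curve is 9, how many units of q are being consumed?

MU_r = 3, MU_q = 8/(2√q).
MRS = 3 ÷ (8/(2√q)).
MRS depends only on q: 0.75·√q = 9 ⇒ √q = 9/0.75 = 12 ⇒ q = 144.

q = 144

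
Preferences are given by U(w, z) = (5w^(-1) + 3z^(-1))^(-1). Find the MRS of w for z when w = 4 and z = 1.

For CES with ρ = -1, MRS = (5/3)·(z/w)^2.
At (4, 1): MRS = 5/48.
The indifference curve has slope −5/48 at this bundle.

MRS = 5/48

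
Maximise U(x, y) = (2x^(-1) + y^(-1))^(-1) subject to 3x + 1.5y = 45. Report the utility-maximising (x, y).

For CES with ρ = -1, MRS = (2/1)·(y/x)^2.
Tangency: set MRS = p_x/p_y = 3/1.5 = 2.
So (y/x)^2 = 1; taking the square root, y/x = 1, i.e. y = x.
Substitute into the budget 3·x + 1.5·y = 45: 4.5·x = 45, so x* = 10 and y* = 10.

x* = 10, y* = 10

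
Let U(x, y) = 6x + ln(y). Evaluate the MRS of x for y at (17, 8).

MRS = 48

MU_x = 6, MU_y = 1/y.
MRS = 6 ÷ (1/y).
At (17, 8): MRS = 48.
So at (17, 8) the consumer would give up 48 units of y for one more unit of x.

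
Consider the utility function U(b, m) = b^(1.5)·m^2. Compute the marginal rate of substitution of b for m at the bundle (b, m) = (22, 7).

MU_b = 1.5·√b·m^2 and MU_m = 2·b^(1.5)·m.
MRS = MU_b/MU_m = (0.75)·m/b.
At (22, 7): MRS = 21/88.
That is, one extra unit of b is worth 21/88 units of m at the margin.

MRS = 21/88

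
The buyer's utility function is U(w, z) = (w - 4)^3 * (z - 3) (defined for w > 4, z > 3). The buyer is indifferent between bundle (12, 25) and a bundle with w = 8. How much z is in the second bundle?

z = 179

U(12, 25) = 11264.
Set U(8, z) = 11264 and solve.
With w = 8: (8 − 4)^3 = 64, so (z − 3) = 11264/64 = 176.
So z = 3 + 176 = 179.
Check: U(8, 179) = 11264.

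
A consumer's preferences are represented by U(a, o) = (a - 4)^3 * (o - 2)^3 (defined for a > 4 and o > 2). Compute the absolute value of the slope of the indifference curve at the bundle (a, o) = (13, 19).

MRS = 17/9

MU_a = 3·(a−4)^2·(o−2)^3, MU_o = 3·(a−4)^3·(o−2)^2.
MRS = (o−2)/(a−4).
At (13, 19): MRS = 17/9.
That is, one extra unit of a is worth 17/9 units of o at the margin.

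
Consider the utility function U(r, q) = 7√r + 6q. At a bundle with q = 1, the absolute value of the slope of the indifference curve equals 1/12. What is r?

MU_r = 7/(2√r), MU_q = 6.
MRS = 7/(2√r) ÷ 6.
MRS depends only on r: (7/12)/√r = 1/12 ⇒ √r = (7/12)/(1/12) = 7 ⇒ r = 49.

r = 49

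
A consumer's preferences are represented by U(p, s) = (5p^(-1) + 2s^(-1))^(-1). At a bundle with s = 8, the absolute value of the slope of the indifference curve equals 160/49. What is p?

For CES with ρ = -1, MRS = (5/2)·(s/p)^2.
Setting (5/2)·(8/p)^2 = 160/49 gives (8/p)^2 = 64/49, so 8/p = 8/7 and p = 7.

p = 7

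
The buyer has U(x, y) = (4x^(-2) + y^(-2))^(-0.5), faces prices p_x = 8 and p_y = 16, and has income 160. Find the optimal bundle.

For CES with ρ = -2, MRS = (4/1)·(y/x)^3.
Tangency: set MRS = p_x/p_y = 8/16 = 0.5.
So (y/x)^3 = 0.125; taking the cube root, y/x = 0.5, i.e. y = 0.5·x.
Substitute into the budget 8·x + 16·y = 160: 16·x = 160, so x* = 10 and y* = 0.5·10 = 5.

x* = 10, y* = 5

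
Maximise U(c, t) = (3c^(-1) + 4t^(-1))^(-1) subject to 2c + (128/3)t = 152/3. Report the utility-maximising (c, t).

For CES with ρ = -1, MRS = (3/4)·(t/c)^2.
Tangency: set MRS = p_c/p_t = 2/(128/3) = 3/64.
So (t/c)^2 = 1/16; taking the square root, t/c = 0.25, i.e. t = 0.25·c.
Substitute into the budget 2·c + (128/3)·t = 152/3: (38/3)·c = 152/3, so c* = 4 and t* = 0.25·4 = 1.

c* = 4, t* = 1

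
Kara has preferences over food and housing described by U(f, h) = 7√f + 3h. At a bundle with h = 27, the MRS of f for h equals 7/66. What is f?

f = 121

MU_f = 7/(2√f), MU_h = 3.
MRS = 7/(2√f) ÷ 3.
MRS depends only on f: (7/6)/√f = 7/66 ⇒ √f = (7/6)/(7/66) = 11 ⇒ f = 121.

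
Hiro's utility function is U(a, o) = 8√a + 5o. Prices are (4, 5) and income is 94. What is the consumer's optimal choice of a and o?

a* = 1, o* = 18

MU_a = 8/(2√a), MU_o = 5.
MRS = 8/(2√a) ÷ 5.
Tangency: set MRS = p_a/p_o = 4/5 = 0.8.
MRS depends only on a: 0.8/√a = 0.8 ⇒ √a = 0.8/0.8 = 1 ⇒ a* = 1.
From the budget, 5·o = 94 − 4·1 = 90, so o* = 18.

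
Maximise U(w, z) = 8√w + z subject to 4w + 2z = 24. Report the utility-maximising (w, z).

MU_w = 8/(2√w), MU_z = 1.
MRS = 8/(2√w) ÷ 1.
Tangency: set MRS = p_w/p_z = 4/2 = 2.
MRS depends only on w: 4/√w = 2 ⇒ √w = 4/2 = 2 ⇒ w* = 4.
From the budget, 2·z = 24 − 4·4 = 8, so z* = 4.

w* = 4, z* = 4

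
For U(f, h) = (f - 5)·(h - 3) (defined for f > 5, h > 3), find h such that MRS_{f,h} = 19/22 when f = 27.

MU_f = (h−3), MU_h = (f−5).
MRS = (h−3)/(f−5).
Substitute f = 27: MRS = (h − 3)/22. Setting this equal to 19/22 gives h − 3 = (19/22)·22 = 19, so h = 22.

h = 22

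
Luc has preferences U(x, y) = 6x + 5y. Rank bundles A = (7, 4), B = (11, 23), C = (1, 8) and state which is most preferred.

Evaluate utility at each bundle:
U(A) = 62.
U(B) = 181.
U(C) = 46.
Highest utility is B, so B ≻ A ≻ C.

Bundle B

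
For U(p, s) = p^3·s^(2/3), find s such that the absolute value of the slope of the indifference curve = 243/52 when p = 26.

s = 27

MU_p = 3·p^2·s^(2/3) and MU_s = 2/3·p^3·s^(-1/3).
MRS = MU_p/MU_s = (4.5)·s/p.
Substitute p = 26: MRS = s/(52/9). Setting s/(52/9) = 243/52 gives s = (243/52)·(52/9) = 27.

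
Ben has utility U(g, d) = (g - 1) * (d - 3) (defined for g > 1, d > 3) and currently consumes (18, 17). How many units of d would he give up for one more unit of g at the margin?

MU_g = (d−3), MU_d = (g−1).
MRS = (d−3)/(g−1).
At (18, 17): MRS = 14/17.
That is, one extra unit of g is worth 14/17 units of d at the margin.

MRS = 14/17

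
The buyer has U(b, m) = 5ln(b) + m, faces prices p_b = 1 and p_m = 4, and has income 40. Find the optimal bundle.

MU_b = 5/b, MU_m = 1.
MRS = 5/b ÷ 1.
Tangency: set MRS = p_b/p_m = 1/4 = 0.25.
MRS depends only on b: 5/b = 0.25 ⇒ b* = 5/0.25 = 20.
From the budget, 4·m = 40 − 1·20 = 20, so m* = 5.

b* = 20, m* = 5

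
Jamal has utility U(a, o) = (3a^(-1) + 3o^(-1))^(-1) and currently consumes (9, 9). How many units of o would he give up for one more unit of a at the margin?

For CES with ρ = -1, MRS = (o/a)^2.
At (9, 9): MRS = 1.
So at (9, 9) the consumer would give up 1 units of o for one more unit of a.

MRS = 1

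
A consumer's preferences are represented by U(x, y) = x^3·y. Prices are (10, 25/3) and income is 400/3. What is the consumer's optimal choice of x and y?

MU_x = 3·x^2·y and MU_y = x^3.
MRS = MU_x/MU_y = (3/1)·y/x.
Tangency: set MRS = p_x/p_y = 10/(25/3) = 1.2.
So (3/1)·y/x = 1.2, i.e. y = 0.4·x.
Substitute into the budget 10·x + (25/3)·y = 400/3: (40/3)·x = 400/3, so x* = 10.
Then y* = 0.4·10 = 4.

x* = 10, y* = 4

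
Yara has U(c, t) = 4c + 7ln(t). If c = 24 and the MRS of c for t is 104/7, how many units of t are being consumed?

t = 26

MU_c = 4, MU_t = 7/t.
MRS = 4 ÷ (7/t).
MRS depends only on t: (4/7)·t = 104/7 ⇒ t = (104/7)/(4/7) = 26.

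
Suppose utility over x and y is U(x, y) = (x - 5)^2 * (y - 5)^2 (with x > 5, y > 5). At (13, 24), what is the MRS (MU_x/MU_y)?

MU_x = 2·(x−5)·(y−5)^2, MU_y = 2·(x−5)^2·(y−5).
MRS = (y−5)/(x−5).
At (13, 24): MRS = 2.375.
The indifference curve has slope −2.375 at this bundle.

MRS = 2.375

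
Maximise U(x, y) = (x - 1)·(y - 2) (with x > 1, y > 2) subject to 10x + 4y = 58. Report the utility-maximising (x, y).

x* = 3, y* = 7

MU_x = (y−2), MU_y = (x−1).
MRS = (y−2)/(x−1).
Tangency: set MRS = p_x/p_y = 10/4 = 2.5.
So (y − 2)/(x − 1) = 2.5, i.e. (y − 2) = 2.5·(x − 1).
Rewrite the budget in excess-of-subsistence terms: 10·(x − 1) + 4·(y − 2) = 58 − 10·1 − 4·2 = 40.
Substituting, 20·(x − 1) = 40, so x − 1 = 2 and x* = 3.
Then y − 2 = 2.5·2 = 5, so y* = 7.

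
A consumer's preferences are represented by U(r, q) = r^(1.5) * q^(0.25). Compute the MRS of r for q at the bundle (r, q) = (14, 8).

MRS = 24/7

MU_r = 1.5·√r·q^(0.25) and MU_q = 0.25·r^(1.5)·q^(-0.75).
MRS = MU_r/MU_q = (6)·q/r.
At (14, 8): MRS = 24/7.
The indifference curve has slope −24/7 at this bundle.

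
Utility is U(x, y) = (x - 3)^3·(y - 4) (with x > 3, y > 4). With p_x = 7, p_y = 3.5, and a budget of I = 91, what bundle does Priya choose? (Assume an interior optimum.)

MU_x = 3·(x−3)^2·(y−4), MU_y = (x−3)^3.
MRS = (3/1)·(y−4)/(x−3).
Tangency: set MRS = p_x/p_y = 7/3.5 = 2.
So (3/1)·(y − 4)/(x − 3) = 2, i.e. (y − 4) = (2/3)·(x − 3).
Rewrite the budget in excess-of-subsistence terms: 7·(x − 3) + 3.5·(y − 4) = 91 − 7·3 − 3.5·4 = 56.
Substituting, (28/3)·(x − 3) = 56, so x − 3 = 6 and x* = 9.
Then y − 4 = (2/3)·6 = 4, so y* = 8.

x* = 9, y* = 8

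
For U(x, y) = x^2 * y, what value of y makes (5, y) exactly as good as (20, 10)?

y = 160

U(20, 10) = 4000.
Set U(5, y) = 4000 and solve.
With x = 5: 5^2 = 25, so y = 4000/25 = 160.
Check: U(5, 160) = 4000.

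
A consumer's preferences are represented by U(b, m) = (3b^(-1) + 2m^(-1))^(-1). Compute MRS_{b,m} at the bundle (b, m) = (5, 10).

MRS = 6

For CES with ρ = -1, MRS = (3/2)·(m/b)^2.
At (5, 10): MRS = 6.
The indifference curve has slope −6 at this bundle.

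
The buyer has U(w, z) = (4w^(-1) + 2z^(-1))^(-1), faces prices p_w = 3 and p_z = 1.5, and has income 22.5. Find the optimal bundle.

w* = 5, z* = 5

For CES with ρ = -1, MRS = (4/2)·(z/w)^2.
Tangency: set MRS = p_w/p_z = 3/1.5 = 2.
So (z/w)^2 = 1; taking the square root, z/w = 1, i.e. z = w.
Substitute into the budget 3·w + 1.5·z = 22.5: 4.5·w = 22.5, so w* = 5 and z* = 5.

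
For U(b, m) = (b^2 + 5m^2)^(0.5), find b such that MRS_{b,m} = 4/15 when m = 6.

b = 8

For CES with ρ = 2, MRS = (1/5)·(m/b)^(-1).
Setting (1/5)·(6/b)^(-1) = 4/15 gives (6/b)^(-1) = 4/3, so 6/b = 0.75 and b = 8.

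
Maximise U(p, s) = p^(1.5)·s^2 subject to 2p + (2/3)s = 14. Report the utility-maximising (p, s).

p* = 3, s* = 12

MU_p = 1.5·√p·s^2 and MU_s = 2·p^(1.5)·s.
MRS = MU_p/MU_s = (0.75)·s/p.
Tangency: set MRS = p_p/p_s = 2/(2/3) = 3.
So (0.75)·s/p = 3, i.e. s = 4·p.
Substitute into the budget 2·p + (2/3)·s = 14: (14/3)·p = 14, so p* = 3.
Then s* = 4·3 = 12.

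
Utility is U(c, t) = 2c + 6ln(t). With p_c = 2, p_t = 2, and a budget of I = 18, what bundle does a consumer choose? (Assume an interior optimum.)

MU_c = 2, MU_t = 6/t.
MRS = 2 ÷ (6/t).
Tangency: set MRS = p_c/p_t = 2/2 = 1.
MRS depends only on t: (1/3)·t = 1 ⇒ t* = 1/(1/3) = 3.
From the budget, 2·c = 18 − 2·3 = 12, so c* = 6.

c* = 6, t* = 3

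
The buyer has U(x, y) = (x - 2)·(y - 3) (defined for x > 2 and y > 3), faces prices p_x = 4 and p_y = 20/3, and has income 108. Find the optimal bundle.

x* = 12, y* = 9

MU_x = (y−3), MU_y = (x−2).
MRS = (y−3)/(x−2).
Tangency: set MRS = p_x/p_y = 4/(20/3) = 0.6.
So (y − 3)/(x − 2) = 0.6, i.e. (y − 3) = 0.6·(x − 2).
Rewrite the budget in excess-of-subsistence terms: 4·(x − 2) + (20/3)·(y − 3) = 108 − 4·2 − (20/3)·3 = 80.
Substituting, 8·(x − 2) = 80, so x − 2 = 10 and x* = 12.
Then y − 3 = 0.6·10 = 6, so y* = 9.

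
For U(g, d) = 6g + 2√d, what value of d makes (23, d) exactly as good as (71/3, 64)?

d = 100

U(71/3, 64) = 158.
Set U(23, d) = 158 and solve.
With g = 23: 2√d = 158 − 6·23 = 20, so √d = 10 and d = 100.
Check: U(23, 100) = 158.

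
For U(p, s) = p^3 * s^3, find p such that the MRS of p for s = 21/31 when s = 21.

MU_p = 3·p^2·s^3 and MU_s = 3·p^3·s^2.
MRS = MU_p/MU_s = s/p.
Substitute s = 21: MRS = 21/p. Setting 21/p = 21/31 gives p = 21/(21/31) = 31.

p = 31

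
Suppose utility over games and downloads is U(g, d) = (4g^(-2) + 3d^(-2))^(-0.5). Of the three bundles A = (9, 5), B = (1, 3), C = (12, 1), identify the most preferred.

Bundle A

Evaluate utility at each bundle:
U(A) = 2.430.
U(B) = 0.480.
U(C) = 0.575.
Highest utility is A, so A ≻ C ≻ B.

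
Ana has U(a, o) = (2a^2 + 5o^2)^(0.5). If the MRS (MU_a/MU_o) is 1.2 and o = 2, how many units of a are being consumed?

For CES with ρ = 2, MRS = (2/5)·(o/a)^(-1).
Setting (2/5)·(2/a)^(-1) = 1.2 gives (2/a)^(-1) = 3, so 2/a = 1/3 and a = 6.

a = 6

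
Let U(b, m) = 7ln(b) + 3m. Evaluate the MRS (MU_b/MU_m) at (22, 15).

MU_b = 7/b, MU_m = 3.
MRS = 7/b ÷ 3.
At (22, 15): MRS = 7/66.
The indifference curve has slope −7/66 at this bundle.

MRS = 7/66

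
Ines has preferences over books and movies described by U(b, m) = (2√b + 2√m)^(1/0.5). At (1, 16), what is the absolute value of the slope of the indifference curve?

MRS = 4

For CES with ρ = 0.5, MRS = √(m/b).
At (1, 16): MRS = 4.
That is, one extra unit of b is worth 4 units of m at the margin.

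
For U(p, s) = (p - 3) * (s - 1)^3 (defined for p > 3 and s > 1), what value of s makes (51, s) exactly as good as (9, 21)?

U(9, 21) = 48000.
Set U(51, s) = 48000 and solve.
With p = 51: (51 − 3) = 48, so (s − 1)^3 = 48000/48 = 1000.
Taking the cube root (with s > 1): s − 1 = 10, so s = 11.
Check: U(51, 11) = 48000.

s = 11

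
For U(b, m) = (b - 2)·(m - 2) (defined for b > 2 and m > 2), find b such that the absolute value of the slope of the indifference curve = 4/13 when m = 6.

b = 15

MU_b = (m−2), MU_m = (b−2).
MRS = (m−2)/(b−2).
Substitute m = 6: MRS = 4/(b − 2). Setting this equal to 4/13 gives b − 2 = 4/(4/13) = 13, so b = 15.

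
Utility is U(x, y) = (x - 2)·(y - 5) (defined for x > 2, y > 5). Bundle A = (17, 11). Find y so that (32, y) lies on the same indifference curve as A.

U(17, 11) = 90.
Set U(32, y) = 90 and solve.
With x = 32: (32 − 2) = 30, so (y − 5) = 90/30 = 3.
So y = 5 + 3 = 8.
Check: U(32, 8) = 90.

y = 8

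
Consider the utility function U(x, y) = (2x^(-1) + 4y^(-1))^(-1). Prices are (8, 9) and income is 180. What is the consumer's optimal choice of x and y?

For CES with ρ = -1, MRS = (2/4)·(y/x)^2.
Tangency: set MRS = p_x/p_y = 8/9.
So (y/x)^2 = 16/9; taking the square root, y/x = 4/3, i.e. y = (4/3)·x.
Substitute into the budget 8·x + 9·y = 180: 20·x = 180, so x* = 9 and y* = (4/3)·9 = 12.

x* = 9, y* = 12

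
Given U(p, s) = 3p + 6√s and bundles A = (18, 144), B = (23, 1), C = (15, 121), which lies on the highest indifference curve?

Bundle A

Evaluate utility at each bundle:
U(A) = 126.000.
U(B) = 75.000.
U(C) = 111.000.
Highest utility is A, so A ≻ C ≻ B.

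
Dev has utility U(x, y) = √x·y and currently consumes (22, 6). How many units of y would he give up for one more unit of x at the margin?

MU_x = 0.5·x^(-0.5)·y and MU_y = √x.
MRS = MU_x/MU_y = (0.5)·y/x.
At (22, 6): MRS = 3/22.
So at (22, 6) the consumer would give up 3/22 units of y for one more unit of x.

MRS = 3/22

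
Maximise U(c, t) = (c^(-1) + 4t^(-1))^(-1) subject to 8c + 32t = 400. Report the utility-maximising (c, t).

c* = 10, t* = 10

For CES with ρ = -1, MRS = (1/4)·(t/c)^2.
Tangency: set MRS = p_c/p_t = 8/32 = 0.25.
So (t/c)^2 = 1; taking the square root, t/c = 1, i.e. t = c.
Substitute into the budget 8·c + 32·t = 400: 40·c = 400, so c* = 10 and t* = 10.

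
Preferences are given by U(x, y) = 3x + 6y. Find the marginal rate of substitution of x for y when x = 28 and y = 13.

MU_x = 3, MU_y = 6, so MRS = 3/6 = 0.5 at every bundle.
At (28, 13): MRS = 0.5.
The indifference curve has slope −0.5 at this bundle.

MRS = 0.5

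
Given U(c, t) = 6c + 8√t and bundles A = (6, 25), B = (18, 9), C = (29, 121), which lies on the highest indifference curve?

Bundle C

Evaluate utility at each bundle:
U(A) = 76.000.
U(B) = 132.000.
U(C) = 262.000.
Highest utility is C, so C ≻ B ≻ A.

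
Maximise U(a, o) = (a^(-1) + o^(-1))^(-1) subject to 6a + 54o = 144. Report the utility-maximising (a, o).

a* = 6, o* = 2

For CES with ρ = -1, MRS = (o/a)^2.
Tangency: set MRS = p_a/p_o = 6/54 = 1/9.
So (o/a)^2 = 1/9; taking the square root, o/a = 1/3, i.e. o = (1/3)·a.
Substitute into the budget 6·a + 54·o = 144: 24·a = 144, so a* = 6 and o* = (1/3)·6 = 2.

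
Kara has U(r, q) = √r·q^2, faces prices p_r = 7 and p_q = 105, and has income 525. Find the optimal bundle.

MU_r = 0.5·r^(-0.5)·q^2 and MU_q = 2·√r·q.
MRS = MU_r/MU_q = (0.25)·q/r.
Tangency: set MRS = p_r/p_q = 7/105 = 1/15.
So (0.25)·q/r = 1/15, i.e. q = (4/15)·r.
Substitute into the budget 7·r + 105·q = 525: 35·r = 525, so r* = 15.
Then q* = (4/15)·15 = 4.

r* = 15, q* = 4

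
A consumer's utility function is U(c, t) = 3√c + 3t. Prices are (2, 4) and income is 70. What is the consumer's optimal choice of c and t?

c* = 1, t* = 17

MU_c = 3/(2√c), MU_t = 3.
MRS = 3/(2√c) ÷ 3.
Tangency: set MRS = p_c/p_t = 2/4 = 0.5.
MRS depends only on c: 0.5/√c = 0.5 ⇒ √c = 0.5/0.5 = 1 ⇒ c* = 1.
From the budget, 4·t = 70 − 2·1 = 68, so t* = 17.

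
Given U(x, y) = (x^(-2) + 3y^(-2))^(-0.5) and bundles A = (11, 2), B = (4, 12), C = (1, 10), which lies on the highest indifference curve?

Bundle B

Evaluate utility at each bundle:
U(A) = 1.148.
U(B) = 3.464.
U(C) = 0.985.
Highest utility is B, so B ≻ A ≻ C.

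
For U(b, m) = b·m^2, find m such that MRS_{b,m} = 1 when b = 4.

m = 8

MU_b = m^2 and MU_m = 2·b·m.
MRS = MU_b/MU_m = (1/2)·m/b.
Substitute b = 4: MRS = m/8. Setting m/8 = 1 gives m = 1·8 = 8.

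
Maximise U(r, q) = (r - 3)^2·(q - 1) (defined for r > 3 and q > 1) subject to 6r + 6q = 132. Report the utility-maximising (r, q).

MU_r = 2·(r−3)·(q−1), MU_q = (r−3)^2.
MRS = (2/1)·(q−1)/(r−3).
Tangency: set MRS = p_r/p_q = 6/6 = 1.
So (2/1)·(q − 1)/(r − 3) = 1, i.e. (q − 1) = 0.5·(r − 3).
Rewrite the budget in excess-of-subsistence terms: 6·(r − 3) + 6·(q − 1) = 132 − 6·3 − 6·1 = 108.
Substituting, 9·(r − 3) = 108, so r − 3 = 12 and r* = 15.
Then q − 1 = 0.5·12 = 6, so q* = 7.

r* = 15, q* = 7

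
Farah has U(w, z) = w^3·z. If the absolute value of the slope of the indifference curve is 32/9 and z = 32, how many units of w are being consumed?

MU_w = 3·w^2·z and MU_z = w^3.
MRS = MU_w/MU_z = (3/1)·z/w.
Substitute z = 32: MRS = 96/w. Setting 96/w = 32/9 gives w = 96/(32/9) = 27.

w = 27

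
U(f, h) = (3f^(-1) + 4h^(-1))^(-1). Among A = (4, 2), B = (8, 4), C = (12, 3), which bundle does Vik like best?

Evaluate utility at each bundle:
U(A) = 0.364.
U(B) = 0.727.
U(C) = 0.632.
Highest utility is B, so B ≻ C ≻ A.

Bundle B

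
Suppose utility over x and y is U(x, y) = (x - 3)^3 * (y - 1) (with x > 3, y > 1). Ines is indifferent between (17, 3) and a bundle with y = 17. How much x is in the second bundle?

U(17, 3) = 5488.
Set U(x, 17) = 5488 and solve.
With y = 17: (17 − 1) = 16, so (x − 3)^3 = 5488/16 = 343.
Taking the cube root (with x > 3): x − 3 = 7, so x = 10.
Check: U(10, 17) = 5488.

x = 10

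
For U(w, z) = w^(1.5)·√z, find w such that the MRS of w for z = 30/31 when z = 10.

w = 31

MU_w = 1.5·√w·√z and MU_z = 0.5·w^(1.5)·z^(-0.5).
MRS = MU_w/MU_z = (3)·z/w.
Substitute z = 10: MRS = 30/w. Setting 30/w = 30/31 gives w = 30/(30/31) = 31.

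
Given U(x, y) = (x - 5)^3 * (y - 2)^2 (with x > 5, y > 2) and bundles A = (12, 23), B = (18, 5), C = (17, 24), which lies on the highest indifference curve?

Bundle C

Evaluate utility at each bundle:
U(A) = 151263.
U(B) = 19773.
U(C) = 836352.
Highest utility is C, so C ≻ A ≻ B.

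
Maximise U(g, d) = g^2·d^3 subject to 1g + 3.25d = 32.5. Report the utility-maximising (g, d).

g* = 13, d* = 6

MU_g = 2·g·d^3 and MU_d = 3·g^2·d^2.
MRS = MU_g/MU_d = (2/3)·d/g.
Tangency: set MRS = p_g/p_d = 1/3.25 = 4/13.
So (2/3)·d/g = 4/13, i.e. d = (6/13)·g.
Substitute into the budget 1·g + 3.25·d = 32.5: 2.5·g = 32.5, so g* = 13.
Then d* = (6/13)·13 = 6.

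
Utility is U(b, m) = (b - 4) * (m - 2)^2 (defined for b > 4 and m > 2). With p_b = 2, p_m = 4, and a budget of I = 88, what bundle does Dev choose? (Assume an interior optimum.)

b* = 16, m* = 14

MU_b = (m−2)^2, MU_m = 2·(b−4)·(m−2).
MRS = (1/2)·(m−2)/(b−4).
Tangency: set MRS = p_b/p_m = 2/4 = 0.5.
So (1/2)·(m − 2)/(b − 4) = 0.5, i.e. (m − 2) = (b − 4).
Rewrite the budget in excess-of-subsistence terms: 2·(b − 4) + 4·(m − 2) = 88 − 2·4 − 4·2 = 72.
Substituting, 6·(b − 4) = 72, so b − 4 = 12 and b* = 16.
Then m − 2 = 12, so m* = 14.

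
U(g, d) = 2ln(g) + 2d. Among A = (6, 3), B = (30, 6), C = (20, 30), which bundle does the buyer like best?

Bundle C

Evaluate utility at each bundle:
U(A) = 9.584.
U(B) = 18.802.
U(C) = 65.991.
Highest utility is C, so C ≻ B ≻ A.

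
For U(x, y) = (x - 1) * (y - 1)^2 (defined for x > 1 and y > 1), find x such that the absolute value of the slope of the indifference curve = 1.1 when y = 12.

x = 6

MU_x = (y−1)^2, MU_y = 2·(x−1)·(y−1).
MRS = (1/2)·(y−1)/(x−1).
Substitute y = 12: MRS = 5.5/(x − 1). Setting this equal to 1.1 gives x − 1 = 5.5/1.1 = 5, so x = 6.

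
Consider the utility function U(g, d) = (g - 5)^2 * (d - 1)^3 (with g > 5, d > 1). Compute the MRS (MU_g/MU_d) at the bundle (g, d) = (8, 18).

MU_g = 2·(g−5)·(d−1)^3, MU_d = 3·(g−5)^2·(d−1)^2.
MRS = (2/3)·(d−1)/(g−5).
At (8, 18): MRS = 34/9.
So at (8, 18) the consumer would give up 34/9 units of d for one more unit of g.

MRS = 34/9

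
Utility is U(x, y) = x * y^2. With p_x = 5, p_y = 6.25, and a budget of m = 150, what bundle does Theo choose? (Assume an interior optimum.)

MU_x = y^2 and MU_y = 2·x·y.
MRS = MU_x/MU_y = (1/2)·y/x.
Tangency: set MRS = p_x/p_y = 5/6.25 = 0.8.
So (1/2)·y/x = 0.8, i.e. y = 1.6·x.
Substitute into the budget 5·x + 6.25·y = 150: 15·x = 150, so x* = 10.
Then y* = 1.6·10 = 16.

x* = 10, y* = 16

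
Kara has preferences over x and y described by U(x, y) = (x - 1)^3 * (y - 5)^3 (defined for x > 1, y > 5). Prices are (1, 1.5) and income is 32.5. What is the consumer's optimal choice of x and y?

x* = 13, y* = 13

MU_x = 3·(x−1)^2·(y−5)^3, MU_y = 3·(x−1)^3·(y−5)^2.
MRS = (y−5)/(x−1).
Tangency: set MRS = p_x/p_y = 1/1.5 = 2/3.
So (y − 5)/(x − 1) = 2/3, i.e. (y − 5) = (2/3)·(x − 1).
Rewrite the budget in excess-of-subsistence terms: 1·(x − 1) + 1.5·(y − 5) = 32.5 − 1·1 − 1.5·5 = 24.
Substituting, 2·(x − 1) = 24, so x − 1 = 12 and x* = 13.
Then y − 5 = (2/3)·12 = 8, so y* = 13.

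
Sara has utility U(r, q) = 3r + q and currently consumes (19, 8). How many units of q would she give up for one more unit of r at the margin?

MRS = 3

MU_r = 3, MU_q = 1, so MRS = 3/1 = 3 at every bundle.
At (19, 8): MRS = 3.
So at (19, 8) the consumer would give up 3 units of q for one more unit of r.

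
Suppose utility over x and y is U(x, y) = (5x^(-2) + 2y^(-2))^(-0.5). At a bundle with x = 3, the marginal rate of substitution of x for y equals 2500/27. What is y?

y = 10

For CES with ρ = -2, MRS = (5/2)·(y/x)^3.
Setting (5/2)·(y/3)^3 = 2500/27 gives (y/3)^3 = 1000/27, so y/3 = 10/3 and y = 10.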